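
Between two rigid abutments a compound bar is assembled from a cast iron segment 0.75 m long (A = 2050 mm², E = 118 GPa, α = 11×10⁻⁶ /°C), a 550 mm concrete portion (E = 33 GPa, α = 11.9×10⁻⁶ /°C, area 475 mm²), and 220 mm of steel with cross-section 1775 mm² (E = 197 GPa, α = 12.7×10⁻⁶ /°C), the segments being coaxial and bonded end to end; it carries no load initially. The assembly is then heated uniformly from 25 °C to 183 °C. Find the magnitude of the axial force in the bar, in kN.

With the walls removed the bar would change length by δ_free = Σ αᵢΔT Lᵢ = 11×10⁻⁶×158×750 + 11.9×10⁻⁶×158×550 + 12.7×10⁻⁶×158×220 = 2.779 mm.
Since the ends are fixed, an axial force P builds up, equal in every segment, with P · Σ Lᵢ/(AᵢEᵢ) = δ_free.
Σ Lᵢ/(AᵢEᵢ) = 750/(2050×118×10³) + 550/(475×33×10³) + 220/(1775×197×10³) = 3.882×10⁻⁵ mm/N.
P = 2.779 / 3.882×10⁻⁵ = 71590 N = 71.59 kN, compressive.

P ≈ 71.6 kN (compressive)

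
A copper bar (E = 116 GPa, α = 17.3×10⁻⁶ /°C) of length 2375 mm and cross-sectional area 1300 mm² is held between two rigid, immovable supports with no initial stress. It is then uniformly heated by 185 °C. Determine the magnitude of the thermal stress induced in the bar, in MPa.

σ ≈ 371 MPa (compressive)

With length fixed, the mechanical strain must cancel the thermal strain αΔT = 17.3×10⁻⁶ × 185 = 3200.5×10⁻⁶.
Hence σ = E·αΔT = 116×10³ × 3200.5×10⁻⁶ = 371.3 MPa, compressive.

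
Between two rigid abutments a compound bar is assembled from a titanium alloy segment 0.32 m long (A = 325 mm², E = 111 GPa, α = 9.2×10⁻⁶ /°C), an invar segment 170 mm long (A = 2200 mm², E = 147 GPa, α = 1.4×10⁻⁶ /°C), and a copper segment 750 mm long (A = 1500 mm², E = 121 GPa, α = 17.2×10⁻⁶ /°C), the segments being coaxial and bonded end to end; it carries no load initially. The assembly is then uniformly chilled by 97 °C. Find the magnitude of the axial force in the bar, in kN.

With the walls removed the bar would change length by δ_free = Σ αᵢΔT Lᵢ = 9.2×10⁻⁶×97×320 + 1.4×10⁻⁶×97×170 + 17.2×10⁻⁶×97×750 = 1.56 mm.
The walls prevent any net length change, so an axial force P (same in every segment) develops. Compatibility: P · Σ Lᵢ/(AᵢEᵢ) = δ_free.
The series flexibility is Σ Lᵢ/(AᵢEᵢ) = 320/(325×111×10³) + 170/(2200×147×10³) + 750/(1500×121×10³) = 1.353×10⁻⁵ mm/N.
P = 1.56 / 1.353×10⁻⁵ = 115300 N = 115.3 kN, tensile.

P ≈ 115 kN (tensile)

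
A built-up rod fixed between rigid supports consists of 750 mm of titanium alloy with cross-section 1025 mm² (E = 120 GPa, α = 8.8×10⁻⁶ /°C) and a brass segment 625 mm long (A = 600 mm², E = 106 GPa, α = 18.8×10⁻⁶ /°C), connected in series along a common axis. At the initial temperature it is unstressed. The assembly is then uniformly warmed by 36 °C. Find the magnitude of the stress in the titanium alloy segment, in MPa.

Free thermal expansion of the whole bar: Σ αᵢΔT Lᵢ = 8.8×10⁻⁶×36×750 + 18.8×10⁻⁶×36×625 = 0.6606 mm.
The rigid supports impose zero overall length change; the single axial force P common to all segments must satisfy P Σ Lᵢ/(AᵢEᵢ) = δ_free.
The series flexibility is Σ Lᵢ/(AᵢEᵢ) = 750/(1025×120×10³) + 625/(600×106×10³) = 1.592×10⁻⁵ mm/N.
P = 0.6606 / 1.592×10⁻⁵ = 41480 N = 41.48 kN, compressive.
σ_{titanium alloy} = P / A = 41480 / 1025 = 40.47 MPa.

σ ≈ 40.5 MPa (compressive)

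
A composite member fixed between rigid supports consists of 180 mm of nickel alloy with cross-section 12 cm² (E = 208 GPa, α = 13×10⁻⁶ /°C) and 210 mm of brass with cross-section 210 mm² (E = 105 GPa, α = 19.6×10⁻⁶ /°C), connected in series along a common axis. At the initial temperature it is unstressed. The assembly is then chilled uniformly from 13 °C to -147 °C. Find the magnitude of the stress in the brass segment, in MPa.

With the walls removed the bar would change length by δ_free = Σ αᵢΔT Lᵢ = 13×10⁻⁶×160×180 + 19.6×10⁻⁶×160×210 = 1.033 mm.
Since the ends are fixed, an axial force P builds up, equal in every segment, with P · Σ Lᵢ/(AᵢEᵢ) = δ_free.
The series flexibility is Σ Lᵢ/(AᵢEᵢ) = 180/(1200×208×10³) + 210/(210×105×10³) = 1.024×10⁻⁵ mm/N.
Hence P = δ_free / Σ(L/AE) = 1.033/1.024×10⁻⁵ = 100.8 kN (tensile).
σ_{brass} = P / A = 100800 / 210 = 480.1 MPa.

σ ≈ 480 MPa (tensile)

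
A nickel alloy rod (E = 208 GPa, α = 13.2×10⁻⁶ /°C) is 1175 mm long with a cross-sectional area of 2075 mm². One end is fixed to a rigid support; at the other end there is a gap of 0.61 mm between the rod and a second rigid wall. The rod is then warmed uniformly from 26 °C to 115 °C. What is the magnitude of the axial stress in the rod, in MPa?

σ ≈ 136 MPa (compressive)

If the wall were absent the rod would grow by αΔT L = 13.2×10⁻⁶ × 89 × 1175 = 1.38 mm.
The gap closes (δ_free > 0.61 mm) and the wall then resists a further 1.38 − 0.61 = 0.7704 mm of expansion.
That suppressed elongation corresponds to σ = E·Δ/L = 208×10³ × 0.7704/1175 = 136.4 MPa.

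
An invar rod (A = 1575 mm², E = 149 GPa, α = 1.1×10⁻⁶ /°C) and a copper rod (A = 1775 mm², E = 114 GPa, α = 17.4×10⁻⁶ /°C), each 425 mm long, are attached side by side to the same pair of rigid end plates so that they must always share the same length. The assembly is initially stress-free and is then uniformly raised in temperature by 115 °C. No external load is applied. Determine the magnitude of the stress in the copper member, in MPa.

Both members must finish at the same length. With the larger α, the copper tends to over-expand; the plates restrain it, putting the copper in compression and the invar in tension. With no external load the two internal forces are equal and opposite, magnitude P.
Setting the final lengths equal and cancelling L: (α₁ − α₂)ΔT = P/(A₁E₁) + P/(A₂E₂).
|α₁ − α₂|·ΔT = 16.3×10⁻⁶ × 115 = 0.001874.
1/(A₁E₁) + 1/(A₂E₂) = 1/(1575×149×10³) + 1/(1775×114×10³) = 9.203×10⁻⁹ N⁻¹.
So P = 0.001874 / 9.203×10⁻⁹ = 203.7 kN.
σ_{copper} = P/A₂ = 203700/1775 = 114.7 MPa, compressive.

σ ≈ 115 MPa (compressive)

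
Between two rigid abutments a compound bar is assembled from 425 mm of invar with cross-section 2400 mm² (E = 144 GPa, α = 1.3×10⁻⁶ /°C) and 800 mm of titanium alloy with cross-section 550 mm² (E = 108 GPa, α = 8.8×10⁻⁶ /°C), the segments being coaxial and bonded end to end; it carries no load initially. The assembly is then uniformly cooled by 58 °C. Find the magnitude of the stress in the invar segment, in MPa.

σ ≈ 12.5 MPa (tensile)

With the walls removed the bar would change length by δ_free = Σ αᵢΔT Lᵢ = 1.3×10⁻⁶×58×425 + 8.8×10⁻⁶×58×800 = 0.4404 mm.
The walls prevent any net length change, so an axial force P (same in every segment) develops. Compatibility: P · Σ Lᵢ/(AᵢEᵢ) = δ_free.
The series flexibility is Σ Lᵢ/(AᵢEᵢ) = 425/(2400×144×10³) + 800/(550×108×10³) = 1.47×10⁻⁵ mm/N.
Hence P = δ_free / Σ(L/AE) = 0.4404/1.47×10⁻⁵ = 29.96 kN (tensile).
σ_{invar} = P / A = 29960 / 2400 = 12.48 MPa.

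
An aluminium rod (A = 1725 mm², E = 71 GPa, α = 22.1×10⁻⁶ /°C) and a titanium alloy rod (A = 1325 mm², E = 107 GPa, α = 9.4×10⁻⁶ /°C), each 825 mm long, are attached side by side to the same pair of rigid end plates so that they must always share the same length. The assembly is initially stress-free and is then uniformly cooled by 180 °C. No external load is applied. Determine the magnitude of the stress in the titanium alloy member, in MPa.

σ ≈ 113 MPa (compressive)

The aluminium has the larger α, so on cooling it would change length more than the titanium alloy if both were free. The rigid plates force a common final length, so the aluminium is put into tension and the titanium alloy into compression, with equal and opposite forces P (no external load).
Equating the net (thermal + elastic) strains gives |α₁ − α₂|·ΔT = P·[1/(A₁E₁) + 1/(A₂E₂)].
|α₁ − α₂|·ΔT = 12.7×10⁻⁶ × 180 = 0.002286.
1/(A₁E₁) + 1/(A₂E₂) = 1/(1725×71×10³) + 1/(1325×107×10³) = 1.522×10⁻⁸ N⁻¹.
So P = 0.002286 / 1.522×10⁻⁸ = 150.2 kN.
σ_{titanium alloy} = P/A₂ = 150200/1325 = 113.4 MPa, compressive.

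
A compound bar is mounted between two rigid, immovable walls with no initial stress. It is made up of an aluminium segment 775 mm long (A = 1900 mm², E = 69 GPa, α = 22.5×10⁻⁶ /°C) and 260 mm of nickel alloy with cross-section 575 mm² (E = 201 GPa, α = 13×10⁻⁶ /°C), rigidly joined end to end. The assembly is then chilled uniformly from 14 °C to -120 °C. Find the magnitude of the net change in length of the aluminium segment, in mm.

With the walls removed the bar would change length by δ_free = Σ αᵢΔT Lᵢ = 22.5×10⁻⁶×134×775 + 13×10⁻⁶×134×260 = 2.79 mm.
Since the ends are fixed, an axial force P builds up, equal in every segment, with P · Σ Lᵢ/(AᵢEᵢ) = δ_free.
The series flexibility is Σ Lᵢ/(AᵢEᵢ) = 775/(1900×69×10³) + 260/(575×201×10³) = 8.161×10⁻⁶ mm/N.
Hence P = δ_free / Σ(L/AE) = 2.79/8.161×10⁻⁶ = 341.8 kN (tensile).
For the aluminium segment, free thermal change = 22.5×10⁻⁶×134×775 = 2.337 mm and elastic change from P = 341800×775/(1900×69×10³) = 2.021 mm; these oppose, so the net change is 0.316 mm (segment shortens).

|ΔL| ≈ 0.316 mm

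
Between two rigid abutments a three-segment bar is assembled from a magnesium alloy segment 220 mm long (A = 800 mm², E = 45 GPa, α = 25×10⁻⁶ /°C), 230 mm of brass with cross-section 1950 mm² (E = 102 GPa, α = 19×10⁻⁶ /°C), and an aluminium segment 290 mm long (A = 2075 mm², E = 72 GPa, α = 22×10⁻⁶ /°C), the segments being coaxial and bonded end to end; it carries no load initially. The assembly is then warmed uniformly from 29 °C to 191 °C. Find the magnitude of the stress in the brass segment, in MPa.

σ ≈ 147 MPa (compressive)

With the walls removed the bar would change length by δ_free = Σ αᵢΔT Lᵢ = 25×10⁻⁶×162×220 + 19×10⁻⁶×162×230 + 22×10⁻⁶×162×290 = 2.632 mm.
The walls prevent any net length change, so an axial force P (same in every segment) develops. Compatibility: P · Σ Lᵢ/(AᵢEᵢ) = δ_free.
Σ Lᵢ/(AᵢEᵢ) = 220/(800×45×10³) + 230/(1950×102×10³) + 290/(2075×72×10³) = 9.209×10⁻⁶ mm/N.
So P = 2.632 / 9.209×10⁻⁶ = 285.9 kN, compressive.
σ_{brass} = P / A = 285900 / 1950 = 146.6 MPa.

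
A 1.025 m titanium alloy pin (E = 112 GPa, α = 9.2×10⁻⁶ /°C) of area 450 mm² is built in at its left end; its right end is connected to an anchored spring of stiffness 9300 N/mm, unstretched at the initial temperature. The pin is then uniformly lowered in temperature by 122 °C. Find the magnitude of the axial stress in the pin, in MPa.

If the spring were absent the pin would shorten by αΔT L = 9.2×10⁻⁶ × 122 × 1025 = 1.15 mm.
With a force P in the spring, the elastic change of the pin is PL/(AE) and that of the spring is P/k; compatibility requires their sum to equal δ_free.
P [ L/(AE) + 1/k ] = δ_free → P [ 1025/(450×112×10³) + 1/(9300) ] = 1.15.
P = 1.15 / 0.0001279 = 8998 N.
σ = P/A = 8998/450 = 19.99 MPa.

σ ≈ 20 MPa (tensile)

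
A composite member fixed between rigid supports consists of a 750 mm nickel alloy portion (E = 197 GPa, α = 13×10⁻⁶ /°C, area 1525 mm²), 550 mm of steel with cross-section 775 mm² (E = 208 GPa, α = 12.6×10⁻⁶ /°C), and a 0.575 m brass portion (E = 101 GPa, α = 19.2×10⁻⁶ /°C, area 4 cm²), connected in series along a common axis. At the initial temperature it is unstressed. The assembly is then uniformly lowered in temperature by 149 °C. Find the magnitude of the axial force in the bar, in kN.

With the walls removed the bar would change length by δ_free = Σ αᵢΔT Lᵢ = 13×10⁻⁶×149×750 + 12.6×10⁻⁶×149×550 + 19.2×10⁻⁶×149×575 = 4.13 mm.
Since the ends are fixed, an axial force P builds up, equal in every segment, with P · Σ Lᵢ/(AᵢEᵢ) = δ_free.
The series flexibility is Σ Lᵢ/(AᵢEᵢ) = 750/(1525×197×10³) + 550/(775×208×10³) + 575/(400×101×10³) = 2.014×10⁻⁵ mm/N.
P = 4.13 / 2.014×10⁻⁵ = 205100 N = 205.1 kN, tensile.

P ≈ 205 kN (tensile)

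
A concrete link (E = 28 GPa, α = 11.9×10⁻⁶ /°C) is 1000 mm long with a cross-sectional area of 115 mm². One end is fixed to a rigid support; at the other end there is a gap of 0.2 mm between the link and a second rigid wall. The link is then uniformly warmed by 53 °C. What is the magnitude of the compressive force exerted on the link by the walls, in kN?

P ≈ 1.39 kN

Free thermal elongation = αΔT L = 11.9×10⁻⁶ × 53 × 1000 = 0.6307 mm.
After closing the 0.2 mm clearance, 0.6307 − 0.2 = 0.4307 mm of expansion remains to be suppressed by the wall.
That suppressed elongation corresponds to σ = E·Δ/L = 28×10³ × 0.4307/1000 = 12.06 MPa.
P = σA = 12.06 × 115 = 1.387 kN.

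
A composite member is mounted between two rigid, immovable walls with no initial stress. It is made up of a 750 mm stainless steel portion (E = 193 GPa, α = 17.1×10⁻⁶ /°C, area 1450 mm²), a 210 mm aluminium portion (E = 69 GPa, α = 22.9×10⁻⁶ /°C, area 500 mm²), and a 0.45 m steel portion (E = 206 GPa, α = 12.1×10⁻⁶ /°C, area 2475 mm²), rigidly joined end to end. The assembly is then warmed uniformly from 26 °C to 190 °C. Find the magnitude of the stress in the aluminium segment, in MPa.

σ ≈ 784 MPa (compressive)

Free thermal expansion of the whole bar: Σ αᵢΔT Lᵢ = 17.1×10⁻⁶×164×750 + 22.9×10⁻⁶×164×210 + 12.1×10⁻⁶×164×450 = 3.785 mm.
Since the ends are fixed, an axial force P builds up, equal in every segment, with P · Σ Lᵢ/(AᵢEᵢ) = δ_free.
Σ Lᵢ/(AᵢEᵢ) = 750/(1450×193×10³) + 210/(500×69×10³) + 450/(2475×206×10³) = 9.65×10⁻⁶ mm/N.
P = 3.785 / 9.65×10⁻⁶ = 392200 N = 392.2 kN, compressive.
σ_{aluminium} = P / A = 392200 / 500 = 784.5 MPa.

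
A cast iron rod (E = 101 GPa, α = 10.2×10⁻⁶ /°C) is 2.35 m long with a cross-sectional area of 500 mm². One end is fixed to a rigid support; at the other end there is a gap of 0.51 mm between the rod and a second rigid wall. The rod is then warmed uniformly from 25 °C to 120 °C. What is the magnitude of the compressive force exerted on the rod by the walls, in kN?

P ≈ 38 kN

If the wall were absent the rod would grow by αΔT L = 10.2×10⁻⁶ × 95 × 2350 = 2.277 mm.
This exceeds the 0.51 mm gap, so the wall pushes back. The portion of expansion that must be recovered elastically is δ_free − gap = 2.277 − 0.51 = 1.767 mm.
Compatibility: PL/(AE) = 1.767 mm, so σ = P/A = E × (1.767/2350) = 75.95 MPa.
P = σA = 75.95 × 500 = 37.97 kN.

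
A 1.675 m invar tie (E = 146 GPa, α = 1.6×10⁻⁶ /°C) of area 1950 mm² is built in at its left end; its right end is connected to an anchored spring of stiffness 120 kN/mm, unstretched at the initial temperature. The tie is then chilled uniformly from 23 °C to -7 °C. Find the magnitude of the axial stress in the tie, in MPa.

If the spring were absent the tie would shorten by αΔT L = 1.6×10⁻⁶ × 30 × 1675 = 0.0804 mm.
With a force P in the spring, the elastic change of the tie is PL/(AE) and that of the spring is P/k; compatibility requires their sum to equal δ_free.
P [ L/(AE) + 1/k ] = δ_free → P [ 1675/(1950×146×10³) + 1/(120×10³) ] = 0.0804.
P = 0.0804 / 1.422×10⁻⁵ = 5655 N.
σ = P/A = 5655/1950 = 2.9 MPa.

σ ≈ 2.9 MPa (tensile)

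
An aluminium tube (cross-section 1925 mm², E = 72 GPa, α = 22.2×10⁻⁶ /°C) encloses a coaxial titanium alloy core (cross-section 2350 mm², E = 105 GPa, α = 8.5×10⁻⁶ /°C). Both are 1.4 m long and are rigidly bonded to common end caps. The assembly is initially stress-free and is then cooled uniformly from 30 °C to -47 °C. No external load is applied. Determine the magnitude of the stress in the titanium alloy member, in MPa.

Equilibrium of a rigid end plate with no external load gives equal and opposite internal forces ±P in the two members. Since α_{aluminium} > α_{titanium alloy}, cooling drives the aluminium into tension and the titanium alloy into compression.
Equating the net (thermal + elastic) strains gives |α₁ − α₂|·ΔT = P·[1/(A₁E₁) + 1/(A₂E₂)].
|α₁ − α₂|·ΔT = 13.7×10⁻⁶ × 77 = 0.001055.
1/(A₁E₁) + 1/(A₂E₂) = 1/(1925×72×10³) + 1/(2350×105×10³) = 1.127×10⁻⁸ N⁻¹.
So P = 0.001055 / 1.127×10⁻⁸ = 93.62 kN.
σ_{titanium alloy} = P/A₂ = 93620/2350 = 39.84 MPa, compressive.

σ ≈ 39.8 MPa (compressive)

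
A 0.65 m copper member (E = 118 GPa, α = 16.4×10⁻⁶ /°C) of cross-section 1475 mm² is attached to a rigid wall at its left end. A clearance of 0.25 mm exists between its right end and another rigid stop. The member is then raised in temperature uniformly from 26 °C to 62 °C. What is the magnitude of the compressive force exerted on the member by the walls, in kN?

P ≈ 35.8 kN

Unrestrained expansion: δ_free = αΔT L = 16.4×10⁻⁶ × 36 × 650 = 0.3838 mm.
This exceeds the 0.25 mm gap, so the wall pushes back. The portion of expansion that must be recovered elastically is δ_free − gap = 0.3838 − 0.25 = 0.1338 mm.
Compatibility: PL/(AE) = 0.1338 mm, so σ = P/A = E × (0.1338/650) = 24.28 MPa.
P = σA = 24.28 × 1475 = 35.82 kN.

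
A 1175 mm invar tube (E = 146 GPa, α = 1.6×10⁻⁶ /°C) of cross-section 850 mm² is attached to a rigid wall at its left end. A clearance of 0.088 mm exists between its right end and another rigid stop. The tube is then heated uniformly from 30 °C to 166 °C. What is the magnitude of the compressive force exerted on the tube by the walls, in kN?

P ≈ 17.7 kN

Free thermal elongation = αΔT L = 1.6×10⁻⁶ × 136 × 1175 = 0.2557 mm.
After closing the 0.088 mm clearance, 0.2557 − 0.088 = 0.1677 mm of expansion remains to be suppressed by the wall.
So σ = E(δ_free − g)/L = 146×10³ × 0.1677/1175 = 20.84 MPa.
Force on the wall = σA = 20.84 × 850 mm² = 17.71 kN.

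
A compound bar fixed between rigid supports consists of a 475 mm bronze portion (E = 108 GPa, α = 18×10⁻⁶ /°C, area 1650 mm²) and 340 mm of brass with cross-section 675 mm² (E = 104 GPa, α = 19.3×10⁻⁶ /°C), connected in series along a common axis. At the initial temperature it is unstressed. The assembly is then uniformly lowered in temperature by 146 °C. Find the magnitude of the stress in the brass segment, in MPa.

If the supports were absent, the total length change would be Σ αᵢΔT Lᵢ = 18×10⁻⁶×146×475 + 19.3×10⁻⁶×146×340 = 2.206 mm.
Since the ends are fixed, an axial force P builds up, equal in every segment, with P · Σ Lᵢ/(AᵢEᵢ) = δ_free.
Σ Lᵢ/(AᵢEᵢ) = 475/(1650×108×10³) + 340/(675×104×10³) = 7.509×10⁻⁶ mm/N.
So P = 2.206 / 7.509×10⁻⁶ = 293.8 kN, tensile.
σ_{brass} = P / A = 293800 / 675 = 435.3 MPa.

σ ≈ 435 MPa (tensile)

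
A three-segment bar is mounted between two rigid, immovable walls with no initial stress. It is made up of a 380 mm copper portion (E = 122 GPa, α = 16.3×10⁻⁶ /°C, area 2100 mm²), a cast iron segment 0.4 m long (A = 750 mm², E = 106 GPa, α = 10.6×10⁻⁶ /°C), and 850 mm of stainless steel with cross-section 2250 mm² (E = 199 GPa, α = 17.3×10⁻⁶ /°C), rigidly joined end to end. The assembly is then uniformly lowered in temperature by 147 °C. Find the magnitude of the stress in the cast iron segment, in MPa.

σ ≈ 586 MPa (tensile)

If the supports were absent, the total length change would be Σ αᵢΔT Lᵢ = 16.3×10⁻⁶×147×380 + 10.6×10⁻⁶×147×400 + 17.3×10⁻⁶×147×850 = 3.695 mm.
Since the ends are fixed, an axial force P builds up, equal in every segment, with P · Σ Lᵢ/(AᵢEᵢ) = δ_free.
The series flexibility is Σ Lᵢ/(AᵢEᵢ) = 380/(2100×122×10³) + 400/(750×106×10³) + 850/(2250×199×10³) = 8.413×10⁻⁶ mm/N.
Hence P = δ_free / Σ(L/AE) = 3.695/8.413×10⁻⁶ = 439.3 kN (tensile).
σ_{cast iron} = P / A = 439300 / 750 = 585.7 MPa.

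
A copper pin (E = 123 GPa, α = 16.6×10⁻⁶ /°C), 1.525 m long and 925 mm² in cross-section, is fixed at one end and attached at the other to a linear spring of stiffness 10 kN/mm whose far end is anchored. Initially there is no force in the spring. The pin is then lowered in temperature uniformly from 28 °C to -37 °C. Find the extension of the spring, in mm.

δ ≈ 1.45 mm

The unrestrained thermal change is αΔT L = 16.6×10⁻⁶ × 65 × 1525 = 1.645 mm.
Let P be the tensile force in the spring. The pin extends elastically by PL/(AE) and the spring stretches by P/k; together these equal δ_free.
So P = δ_free / [L/(AE) + 1/k] = 1.645 / [ 1525/(925×123×10³) + 1/(10×10³) ].
P = 1.645 / 0.0001134 = 14510 N.
Spring extension = P/k = 14510/(10×10³) = 1.451 mm.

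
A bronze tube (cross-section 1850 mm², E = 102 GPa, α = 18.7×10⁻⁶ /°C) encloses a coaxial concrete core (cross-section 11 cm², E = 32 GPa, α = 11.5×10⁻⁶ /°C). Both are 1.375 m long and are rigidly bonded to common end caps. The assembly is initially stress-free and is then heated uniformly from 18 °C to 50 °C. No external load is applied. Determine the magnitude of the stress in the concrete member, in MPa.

σ ≈ 6.21 MPa (tensile)

Both members must finish at the same length. With the larger α, the bronze tends to over-expand; the plates restrain it, putting the bronze in compression and the concrete in tension. With no external load the two internal forces are equal and opposite, magnitude P.
Equating the net (thermal + elastic) strains gives |α₁ − α₂|·ΔT = P·[1/(A₁E₁) + 1/(A₂E₂)].
|α₁ − α₂|·ΔT = 7.2×10⁻⁶ × 32 = 0.0002304.
1/(A₁E₁) + 1/(A₂E₂) = 1/(1850×102×10³) + 1/(1100×32×10³) = 3.371×10⁻⁸ N⁻¹.
So P = 0.0002304 / 3.371×10⁻⁸ = 6.835 kN.
σ_{concrete} = P/A₂ = 6835/1100 = 6.214 MPa, tensile.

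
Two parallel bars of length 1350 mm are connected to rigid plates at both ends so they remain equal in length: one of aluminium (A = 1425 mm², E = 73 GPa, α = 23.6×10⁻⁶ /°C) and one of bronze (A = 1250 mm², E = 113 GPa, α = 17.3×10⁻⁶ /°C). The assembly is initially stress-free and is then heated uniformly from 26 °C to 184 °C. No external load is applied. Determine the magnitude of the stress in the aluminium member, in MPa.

The aluminium has the larger α, so on heating it would change length more than the bronze if both were free. The rigid plates force a common final length, so the aluminium is put into compression and the bronze into tension, with equal and opposite forces P (no external load).
Setting the final lengths equal and cancelling L: (α₁ − α₂)ΔT = P/(A₁E₁) + P/(A₂E₂).
|α₁ − α₂|·ΔT = 6.3×10⁻⁶ × 158 = 0.0009954.
1/(A₁E₁) + 1/(A₂E₂) = 1/(1425×73×10³) + 1/(1250×113×10³) = 1.669×10⁻⁸ N⁻¹.
P = 0.0009954 / 1.669×10⁻⁸ = 59630 N = 59.63 kN.
σ_{aluminium} = P/A₁ = 59630/1425 = 41.85 MPa, compressive.

σ ≈ 41.8 MPa (compressive)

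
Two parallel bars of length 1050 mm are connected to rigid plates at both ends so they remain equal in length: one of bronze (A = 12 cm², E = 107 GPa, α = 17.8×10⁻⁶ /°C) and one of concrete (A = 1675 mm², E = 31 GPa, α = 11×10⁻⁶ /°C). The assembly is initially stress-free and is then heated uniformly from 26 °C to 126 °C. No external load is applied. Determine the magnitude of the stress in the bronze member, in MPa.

σ ≈ 21 MPa (compressive)

The bronze has the larger α, so on heating it would change length more than the concrete if both were free. The rigid plates force a common final length, so the bronze is put into compression and the concrete into tension, with equal and opposite forces P (no external load).
Equating the net (thermal + elastic) strains gives |α₁ − α₂|·ΔT = P·[1/(A₁E₁) + 1/(A₂E₂)].
|α₁ − α₂|·ΔT = 6.8×10⁻⁶ × 100 = 0.00068.
1/(A₁E₁) + 1/(A₂E₂) = 1/(1200×107×10³) + 1/(1675×31×10³) = 2.705×10⁻⁸ N⁻¹.
P = 0.00068 / 2.705×10⁻⁸ = 25140 N = 25.14 kN.
σ_{bronze} = P/A₁ = 25140/1200 = 20.95 MPa, compressive.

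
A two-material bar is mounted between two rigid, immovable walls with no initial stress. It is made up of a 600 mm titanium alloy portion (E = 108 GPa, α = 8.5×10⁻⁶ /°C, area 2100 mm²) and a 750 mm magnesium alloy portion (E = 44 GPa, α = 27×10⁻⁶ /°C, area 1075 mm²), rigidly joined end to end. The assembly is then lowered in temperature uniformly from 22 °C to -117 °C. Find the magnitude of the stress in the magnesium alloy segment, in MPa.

Free thermal contraction of the whole bar: Σ αᵢΔT Lᵢ = 8.5×10⁻⁶×139×600 + 27×10⁻⁶×139×750 = 3.524 mm.
The walls prevent any net length change, so an axial force P (same in every segment) develops. Compatibility: P · Σ Lᵢ/(AᵢEᵢ) = δ_free.
The series flexibility is Σ Lᵢ/(AᵢEᵢ) = 600/(2100×108×10³) + 750/(1075×44×10³) = 1.85×10⁻⁵ mm/N.
Hence P = δ_free / Σ(L/AE) = 3.524/1.85×10⁻⁵ = 190.4 kN (tensile).
σ_{magnesium alloy} = P / A = 190400 / 1075 = 177.2 MPa.

σ ≈ 177 MPa (tensile)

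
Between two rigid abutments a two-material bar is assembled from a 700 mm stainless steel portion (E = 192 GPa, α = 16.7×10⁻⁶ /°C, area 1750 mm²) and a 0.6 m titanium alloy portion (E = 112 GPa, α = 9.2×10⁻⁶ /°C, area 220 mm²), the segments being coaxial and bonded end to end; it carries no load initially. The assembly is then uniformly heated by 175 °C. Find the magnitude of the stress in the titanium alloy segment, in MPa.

σ ≈ 518 MPa (compressive)

With the walls removed the bar would change length by δ_free = Σ αᵢΔT Lᵢ = 16.7×10⁻⁶×175×700 + 9.2×10⁻⁶×175×600 = 3.012 mm.
The rigid supports impose zero overall length change; the single axial force P common to all segments must satisfy P Σ Lᵢ/(AᵢEᵢ) = δ_free.
The series flexibility is Σ Lᵢ/(AᵢEᵢ) = 700/(1750×192×10³) + 600/(220×112×10³) = 2.643×10⁻⁵ mm/N.
So P = 3.012 / 2.643×10⁻⁵ = 113.9 kN, compressive.
σ_{titanium alloy} = P / A = 113900 / 220 = 517.9 MPa.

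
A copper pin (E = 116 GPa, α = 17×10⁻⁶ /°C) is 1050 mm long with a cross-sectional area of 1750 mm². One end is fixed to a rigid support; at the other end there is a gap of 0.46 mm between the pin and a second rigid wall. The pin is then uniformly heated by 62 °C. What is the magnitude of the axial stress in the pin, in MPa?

Free thermal elongation = αΔT L = 17×10⁻⁶ × 62 × 1050 = 1.107 mm.
After closing the 0.46 mm clearance, 1.107 − 0.46 = 0.6467 mm of expansion remains to be suppressed by the wall.
Compatibility: PL/(AE) = 0.6467 mm, so σ = P/A = E × (0.6467/1050) = 71.44 MPa.

σ ≈ 71.4 MPa (compressive)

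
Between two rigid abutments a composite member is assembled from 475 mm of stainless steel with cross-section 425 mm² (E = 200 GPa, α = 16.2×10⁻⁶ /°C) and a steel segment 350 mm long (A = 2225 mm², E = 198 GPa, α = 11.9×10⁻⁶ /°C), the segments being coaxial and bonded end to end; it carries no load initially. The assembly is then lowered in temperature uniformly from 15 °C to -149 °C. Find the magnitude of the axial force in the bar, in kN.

If the supports were absent, the total length change would be Σ αᵢΔT Lᵢ = 16.2×10⁻⁶×164×475 + 11.9×10⁻⁶×164×350 = 1.945 mm.
Since the ends are fixed, an axial force P builds up, equal in every segment, with P · Σ Lᵢ/(AᵢEᵢ) = δ_free.
The series flexibility is Σ Lᵢ/(AᵢEᵢ) = 475/(425×200×10³) + 350/(2225×198×10³) = 6.383×10⁻⁶ mm/N.
P = 1.945 / 6.383×10⁻⁶ = 304700 N = 304.7 kN, tensile.

P ≈ 305 kN (tensile)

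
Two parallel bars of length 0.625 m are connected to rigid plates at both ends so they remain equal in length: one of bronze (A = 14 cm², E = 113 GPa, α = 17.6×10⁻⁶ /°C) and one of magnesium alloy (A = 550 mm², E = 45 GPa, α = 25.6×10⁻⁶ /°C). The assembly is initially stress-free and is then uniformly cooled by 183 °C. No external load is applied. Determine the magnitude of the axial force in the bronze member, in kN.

P ≈ 31.3 kN (compressive in the bronze)

Equilibrium of a rigid end plate with no external load gives equal and opposite internal forces ±P in the two members. Since α_{magnesium alloy} > α_{bronze}, cooling drives the magnesium alloy into tension and the bronze into compression.
Compatibility of the two members (thermal + elastic change equal): (α₁ − α₂)ΔT = P·[1/(A₁E₁) + 1/(A₂E₂)].
|α₁ − α₂|·ΔT = 8×10⁻⁶ × 183 = 0.001464.
1/(A₁E₁) + 1/(A₂E₂) = 1/(1400×113×10³) + 1/(550×45×10³) = 4.673×10⁻⁸ N⁻¹.
P = 0.001464 / 4.673×10⁻⁸ = 31330 N = 31.33 kN.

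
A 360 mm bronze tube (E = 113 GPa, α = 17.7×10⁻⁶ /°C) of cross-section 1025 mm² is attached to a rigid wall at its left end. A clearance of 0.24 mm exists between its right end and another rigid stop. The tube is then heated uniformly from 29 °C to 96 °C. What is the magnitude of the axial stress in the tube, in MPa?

σ ≈ 58.7 MPa (compressive)

Unrestrained expansion: δ_free = αΔT L = 17.7×10⁻⁶ × 67 × 360 = 0.4269 mm.
The gap closes (δ_free > 0.24 mm) and the wall then resists a further 0.4269 − 0.24 = 0.1869 mm of expansion.
Compatibility: PL/(AE) = 0.1869 mm, so σ = P/A = E × (0.1869/360) = 58.67 MPa.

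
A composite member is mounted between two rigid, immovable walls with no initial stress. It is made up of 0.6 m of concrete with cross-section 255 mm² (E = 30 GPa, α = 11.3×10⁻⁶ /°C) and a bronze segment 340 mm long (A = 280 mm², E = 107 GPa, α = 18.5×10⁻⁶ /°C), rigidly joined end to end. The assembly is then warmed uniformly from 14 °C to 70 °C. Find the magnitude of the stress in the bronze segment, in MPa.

If the supports were absent, the total length change would be Σ αᵢΔT Lᵢ = 11.3×10⁻⁶×56×600 + 18.5×10⁻⁶×56×340 = 0.7319 mm.
The walls prevent any net length change, so an axial force P (same in every segment) develops. Compatibility: P · Σ Lᵢ/(AᵢEᵢ) = δ_free.
Σ Lᵢ/(AᵢEᵢ) = 600/(255×30×10³) + 340/(280×107×10³) = 8.978×10⁻⁵ mm/N.
Hence P = δ_free / Σ(L/AE) = 0.7319/8.978×10⁻⁵ = 8.152 kN (compressive).
σ_{bronze} = P / A = 8152 / 280 = 29.12 MPa.

σ ≈ 29.1 MPa (compressive)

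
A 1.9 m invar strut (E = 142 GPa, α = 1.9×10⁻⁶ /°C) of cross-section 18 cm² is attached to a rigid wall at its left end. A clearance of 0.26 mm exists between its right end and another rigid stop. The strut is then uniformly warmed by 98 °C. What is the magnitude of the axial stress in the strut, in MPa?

If the wall were absent the strut would grow by αΔT L = 1.9×10⁻⁶ × 98 × 1900 = 0.3538 mm.
After closing the 0.26 mm clearance, 0.3538 − 0.26 = 0.09378 mm of expansion remains to be suppressed by the wall.
That suppressed elongation corresponds to σ = E·Δ/L = 142×10³ × 0.09378/1900 = 7.009 MPa.

σ ≈ 7.01 MPa (compressive)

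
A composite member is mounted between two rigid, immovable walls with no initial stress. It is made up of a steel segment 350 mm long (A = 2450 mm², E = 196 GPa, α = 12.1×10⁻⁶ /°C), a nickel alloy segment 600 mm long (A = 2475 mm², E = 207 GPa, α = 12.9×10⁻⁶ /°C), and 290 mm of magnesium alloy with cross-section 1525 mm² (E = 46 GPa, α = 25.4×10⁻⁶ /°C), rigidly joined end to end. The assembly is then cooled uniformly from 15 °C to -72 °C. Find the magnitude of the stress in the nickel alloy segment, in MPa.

σ ≈ 113 MPa (tensile)

With the walls removed the bar would change length by δ_free = Σ αᵢΔT Lᵢ = 12.1×10⁻⁶×87×350 + 12.9×10⁻⁶×87×600 + 25.4×10⁻⁶×87×290 = 1.683 mm.
The rigid supports impose zero overall length change; the single axial force P common to all segments must satisfy P Σ Lᵢ/(AᵢEᵢ) = δ_free.
Σ Lᵢ/(AᵢEᵢ) = 350/(2450×196×10³) + 600/(2475×207×10³) + 290/(1525×46×10³) = 6.034×10⁻⁶ mm/N.
So P = 1.683 / 6.034×10⁻⁶ = 278.9 kN, tensile.
σ_{nickel alloy} = P / A = 278900 / 2475 = 112.7 MPa.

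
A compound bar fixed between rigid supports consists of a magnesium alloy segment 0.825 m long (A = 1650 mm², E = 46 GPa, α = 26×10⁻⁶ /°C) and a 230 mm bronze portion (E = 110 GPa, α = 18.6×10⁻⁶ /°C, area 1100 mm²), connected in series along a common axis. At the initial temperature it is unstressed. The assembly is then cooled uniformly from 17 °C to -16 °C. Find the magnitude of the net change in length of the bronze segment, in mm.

|ΔL| ≈ 0.0148 mm

With the walls removed the bar would change length by δ_free = Σ αᵢΔT Lᵢ = 26×10⁻⁶×33×825 + 18.6×10⁻⁶×33×230 = 0.849 mm.
The walls prevent any net length change, so an axial force P (same in every segment) develops. Compatibility: P · Σ Lᵢ/(AᵢEᵢ) = δ_free.
Σ Lᵢ/(AᵢEᵢ) = 825/(1650×46×10³) + 230/(1100×110×10³) = 1.277×10⁻⁵ mm/N.
So P = 0.849 / 1.277×10⁻⁵ = 66.48 kN, tensile.
For the bronze segment, free thermal change = 18.6×10⁻⁶×33×230 = 0.1412 mm and elastic change from P = 66480×230/(1100×110×10³) = 0.1264 mm; these oppose, so the net change is 0.0148 mm (segment shortens).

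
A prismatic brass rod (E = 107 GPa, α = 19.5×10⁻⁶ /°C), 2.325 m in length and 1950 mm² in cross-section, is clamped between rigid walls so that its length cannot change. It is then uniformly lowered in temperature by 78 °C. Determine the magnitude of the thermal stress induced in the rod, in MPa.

Because both ends are immovable the net strain is zero, and the suppressed thermal strain is αΔT = 19.5×10⁻⁶ × 78 = 1521×10⁻⁶.
Hence σ = E·αΔT = 107×10³ × 1521×10⁻⁶ = 162.7 MPa, tensile.

σ ≈ 163 MPa (tensile)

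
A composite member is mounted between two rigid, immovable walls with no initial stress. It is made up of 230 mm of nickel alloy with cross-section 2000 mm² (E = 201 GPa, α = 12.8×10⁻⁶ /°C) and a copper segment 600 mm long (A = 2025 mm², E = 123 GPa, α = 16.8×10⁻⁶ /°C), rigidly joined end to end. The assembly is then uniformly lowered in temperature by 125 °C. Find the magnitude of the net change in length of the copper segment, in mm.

|ΔL| ≈ 0.0555 mm

If the supports were absent, the total length change would be Σ αᵢΔT Lᵢ = 12.8×10⁻⁶×125×230 + 16.8×10⁻⁶×125×600 = 1.628 mm.
The rigid supports impose zero overall length change; the single axial force P common to all segments must satisfy P Σ Lᵢ/(AᵢEᵢ) = δ_free.
Σ Lᵢ/(AᵢEᵢ) = 230/(2000×201×10³) + 600/(2025×123×10³) = 2.981×10⁻⁶ mm/N.
Hence P = δ_free / Σ(L/AE) = 1.628/2.981×10⁻⁶ = 546.1 kN (tensile).
For the copper segment, free thermal change = 16.8×10⁻⁶×125×600 = 1.26 mm and elastic change from P = 546100×600/(2025×123×10³) = 1.316 mm; these oppose, so the net change is 0.0555 mm (segment lengthens).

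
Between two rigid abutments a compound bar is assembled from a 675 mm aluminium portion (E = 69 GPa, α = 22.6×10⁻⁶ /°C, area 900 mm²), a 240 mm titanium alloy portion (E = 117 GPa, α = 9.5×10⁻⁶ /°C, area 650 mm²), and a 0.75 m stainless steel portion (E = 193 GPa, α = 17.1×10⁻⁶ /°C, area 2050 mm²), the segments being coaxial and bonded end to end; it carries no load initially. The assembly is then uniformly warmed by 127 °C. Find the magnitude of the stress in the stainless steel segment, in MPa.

If the supports were absent, the total length change would be Σ αᵢΔT Lᵢ = 22.6×10⁻⁶×127×675 + 9.5×10⁻⁶×127×240 + 17.1×10⁻⁶×127×750 = 3.856 mm.
The rigid supports impose zero overall length change; the single axial force P common to all segments must satisfy P Σ Lᵢ/(AᵢEᵢ) = δ_free.
Σ Lᵢ/(AᵢEᵢ) = 675/(900×69×10³) + 240/(650×117×10³) + 750/(2050×193×10³) = 1.592×10⁻⁵ mm/N.
P = 3.856 / 1.592×10⁻⁵ = 242200 N = 242.2 kN, compressive.
σ_{stainless steel} = P / A = 242200 / 2050 = 118.1 MPa.

σ ≈ 118 MPa (compressive)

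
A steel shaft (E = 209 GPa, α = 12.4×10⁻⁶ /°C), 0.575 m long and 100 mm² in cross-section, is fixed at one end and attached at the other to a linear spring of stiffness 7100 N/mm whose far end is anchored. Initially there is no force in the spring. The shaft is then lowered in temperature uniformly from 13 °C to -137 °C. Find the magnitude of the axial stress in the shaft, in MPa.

σ ≈ 63.5 MPa (tensile)

The unrestrained thermal change is αΔT L = 12.4×10⁻⁶ × 150 × 575 = 1.069 mm.
With a force P in the spring, the elastic change of the shaft is PL/(AE) and that of the spring is P/k; compatibility requires their sum to equal δ_free.
P [ L/(AE) + 1/k ] = δ_free → P [ 575/(100×209×10³) + 1/(7100) ] = 1.069.
P = 1.069 / 0.0001684 = 6353 N.
σ = P/A = 6353/100 = 63.53 MPa.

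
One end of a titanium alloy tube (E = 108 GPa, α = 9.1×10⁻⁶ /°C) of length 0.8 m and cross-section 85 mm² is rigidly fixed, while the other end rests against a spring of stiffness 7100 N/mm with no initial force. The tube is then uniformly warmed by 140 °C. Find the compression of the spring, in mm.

The unrestrained thermal change is αΔT L = 9.1×10⁻⁶ × 140 × 800 = 1.019 mm.
With a force P in the spring, the elastic change of the tube is PL/(AE) and that of the spring is P/k; compatibility requires their sum to equal δ_free.
So P = δ_free / [L/(AE) + 1/k] = 1.019 / [ 800/(85×108×10³) + 1/(7100) ].
P = 1.019 / 0.000228 = 4470 N.
Spring compression = P/k = 4470/(7100) = 0.6296 mm.

δ ≈ 0.63 mm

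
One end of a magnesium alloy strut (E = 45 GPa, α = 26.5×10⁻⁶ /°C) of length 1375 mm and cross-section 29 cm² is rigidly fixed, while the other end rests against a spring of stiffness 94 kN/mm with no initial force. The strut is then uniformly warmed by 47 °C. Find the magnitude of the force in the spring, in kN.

The unrestrained thermal change is αΔT L = 26.5×10⁻⁶ × 47 × 1375 = 1.713 mm.
With a force P in the spring, the elastic change of the strut is PL/(AE) and that of the spring is P/k; compatibility requires their sum to equal δ_free.
So P = δ_free / [L/(AE) + 1/k] = 1.713 / [ 1375/(2900×45×10³) + 1/(94×10³) ].
P = 1.713 / 2.117×10⁻⁵ = 80880 N.

P ≈ 80.9 kN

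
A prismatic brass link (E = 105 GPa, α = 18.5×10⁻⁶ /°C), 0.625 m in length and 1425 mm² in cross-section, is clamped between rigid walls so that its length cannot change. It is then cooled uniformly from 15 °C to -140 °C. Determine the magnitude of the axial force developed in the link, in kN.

The ends cannot move, so σ = EαΔT = 105×10³ × 18.5×10⁻⁶ × 155 = 301.1 MPa.
Axial force P = σA = 301.1 × 1425 = 429000 N = 429 kN, tensile.

P ≈ 429 kN (tensile)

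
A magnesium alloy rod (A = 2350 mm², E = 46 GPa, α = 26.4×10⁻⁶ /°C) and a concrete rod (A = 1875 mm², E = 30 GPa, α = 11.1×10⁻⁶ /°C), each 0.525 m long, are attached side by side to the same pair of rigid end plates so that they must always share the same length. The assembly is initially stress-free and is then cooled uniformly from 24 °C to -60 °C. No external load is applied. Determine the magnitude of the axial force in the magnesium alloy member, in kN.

P ≈ 47.5 kN (tensile in the magnesium alloy)

The magnesium alloy has the larger α, so on cooling it would change length more than the concrete if both were free. The rigid plates force a common final length, so the magnesium alloy is put into tension and the concrete into compression, with equal and opposite forces P (no external load).
Equating the net (thermal + elastic) strains gives |α₁ − α₂|·ΔT = P·[1/(A₁E₁) + 1/(A₂E₂)].
|α₁ − α₂|·ΔT = 15.3×10⁻⁶ × 84 = 0.001285.
1/(A₁E₁) + 1/(A₂E₂) = 1/(2350×46×10³) + 1/(1875×30×10³) = 2.703×10⁻⁸ N⁻¹.
So P = 0.001285 / 2.703×10⁻⁸ = 47.55 kN.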